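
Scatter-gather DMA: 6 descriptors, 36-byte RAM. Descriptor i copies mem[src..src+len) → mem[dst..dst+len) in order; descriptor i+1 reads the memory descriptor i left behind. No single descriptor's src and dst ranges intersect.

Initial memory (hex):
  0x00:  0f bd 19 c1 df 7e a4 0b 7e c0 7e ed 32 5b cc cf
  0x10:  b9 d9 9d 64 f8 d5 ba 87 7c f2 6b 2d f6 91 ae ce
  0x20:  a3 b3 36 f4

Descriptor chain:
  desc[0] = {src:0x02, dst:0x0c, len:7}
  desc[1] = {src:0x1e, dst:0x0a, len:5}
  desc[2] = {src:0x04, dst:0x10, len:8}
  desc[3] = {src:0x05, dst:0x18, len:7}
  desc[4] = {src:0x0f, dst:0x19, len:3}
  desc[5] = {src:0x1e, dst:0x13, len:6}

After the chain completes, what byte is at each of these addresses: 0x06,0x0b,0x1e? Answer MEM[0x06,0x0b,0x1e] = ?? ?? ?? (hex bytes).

D0: mem[0x0c..0x12] <- [19 c1 df 7e a4 0b 7e]
D1: mem[0x0a..0x0e] <- [ae ce a3 b3 36]
D2: mem[0x10..0x17] <- [df 7e a4 0b 7e c0 ae ce]
D3: mem[0x18..0x1e] <- [7e a4 0b 7e c0 ae ce]
D4: mem[0x19..0x1b] <- [7e df 7e]
D5: mem[0x13..0x18] <- [ce ce a3 b3 36 f4]
query mem[0x06]=0xa4, mem[0x0b]=0xce, mem[0x1e]=0xce

MEM[0x06,0x0b,0x1e] = a4 ce ce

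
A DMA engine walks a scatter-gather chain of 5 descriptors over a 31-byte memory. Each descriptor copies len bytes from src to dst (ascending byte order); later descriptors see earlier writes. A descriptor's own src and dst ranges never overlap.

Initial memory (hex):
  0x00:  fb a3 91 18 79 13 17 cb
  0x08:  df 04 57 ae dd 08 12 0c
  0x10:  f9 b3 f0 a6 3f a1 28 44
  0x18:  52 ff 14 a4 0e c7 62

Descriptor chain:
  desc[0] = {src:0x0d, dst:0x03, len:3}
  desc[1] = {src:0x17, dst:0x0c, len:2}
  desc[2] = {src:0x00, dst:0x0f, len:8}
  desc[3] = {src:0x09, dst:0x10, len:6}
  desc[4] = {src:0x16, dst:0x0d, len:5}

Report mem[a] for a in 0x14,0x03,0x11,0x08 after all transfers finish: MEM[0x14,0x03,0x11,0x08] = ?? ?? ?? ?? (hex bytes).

  after D0: wrote 3B at 0x03 = 08120c
  after D1: wrote 2B at 0x0c = 4452
  after D2: wrote 8B at 0x0f = fba39108120c17cb
  after D3: wrote 6B at 0x10 = 0457ae445212
  after D4: wrote 5B at 0x0d = cb4452ff14
query mem[0x14]=0x52, mem[0x03]=0x08, mem[0x11]=0x14, mem[0x08]=0xdf

MEM[0x14,0x03,0x11,0x08] = 52 08 14 df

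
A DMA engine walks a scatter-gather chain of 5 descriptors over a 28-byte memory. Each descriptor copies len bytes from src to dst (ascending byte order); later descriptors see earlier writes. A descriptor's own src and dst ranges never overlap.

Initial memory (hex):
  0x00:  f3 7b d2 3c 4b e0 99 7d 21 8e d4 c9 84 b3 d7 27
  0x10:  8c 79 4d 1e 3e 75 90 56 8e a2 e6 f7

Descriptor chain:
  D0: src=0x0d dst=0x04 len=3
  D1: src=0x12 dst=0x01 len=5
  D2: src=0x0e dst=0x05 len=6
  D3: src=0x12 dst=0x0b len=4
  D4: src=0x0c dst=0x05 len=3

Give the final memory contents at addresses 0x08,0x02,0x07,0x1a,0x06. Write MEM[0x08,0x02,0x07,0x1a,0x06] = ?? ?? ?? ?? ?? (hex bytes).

D0: mem[0x04..0x06] <- [b3 d7 27]
D1: mem[0x01..0x05] <- [4d 1e 3e 75 90]
D2: mem[0x05..0x0a] <- [d7 27 8c 79 4d 1e]
D3: mem[0x0b..0x0e] <- [4d 1e 3e 75]
D4: mem[0x05..0x07] <- [1e 3e 75]
query mem[0x08]=0x79, mem[0x02]=0x1e, mem[0x07]=0x75, mem[0x1a]=0xe6, mem[0x06]=0x3e

MEM[0x08,0x02,0x07,0x1a,0x06] = 79 1e 75 e6 3e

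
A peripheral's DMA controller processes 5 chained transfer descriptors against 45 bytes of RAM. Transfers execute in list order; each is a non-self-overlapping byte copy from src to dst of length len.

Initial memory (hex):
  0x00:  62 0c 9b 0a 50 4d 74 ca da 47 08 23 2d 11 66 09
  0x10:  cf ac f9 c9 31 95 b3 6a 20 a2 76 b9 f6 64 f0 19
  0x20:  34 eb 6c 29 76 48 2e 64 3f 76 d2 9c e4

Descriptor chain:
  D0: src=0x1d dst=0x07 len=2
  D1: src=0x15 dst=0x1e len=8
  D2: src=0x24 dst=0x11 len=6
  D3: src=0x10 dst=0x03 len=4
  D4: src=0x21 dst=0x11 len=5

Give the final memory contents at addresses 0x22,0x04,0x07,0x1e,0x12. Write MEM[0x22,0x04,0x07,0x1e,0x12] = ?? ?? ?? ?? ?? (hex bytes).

MEM[0x22,0x04,0x07,0x1e,0x12] = a2 b9 64 95 a2

  after D0: wrote 2B at 0x07 = 64f0
  after D1: wrote 8B at 0x1e = 95b36a20a276b9f6
  after D2: wrote 6B at 0x11 = b9f62e643f76
  after D3: wrote 4B at 0x03 = cfb9f62e
  after D4: wrote 5B at 0x11 = 20a276b9f6
query mem[0x22]=0xa2, mem[0x04]=0xb9, mem[0x07]=0x64, mem[0x1e]=0x95, mem[0x12]=0xa2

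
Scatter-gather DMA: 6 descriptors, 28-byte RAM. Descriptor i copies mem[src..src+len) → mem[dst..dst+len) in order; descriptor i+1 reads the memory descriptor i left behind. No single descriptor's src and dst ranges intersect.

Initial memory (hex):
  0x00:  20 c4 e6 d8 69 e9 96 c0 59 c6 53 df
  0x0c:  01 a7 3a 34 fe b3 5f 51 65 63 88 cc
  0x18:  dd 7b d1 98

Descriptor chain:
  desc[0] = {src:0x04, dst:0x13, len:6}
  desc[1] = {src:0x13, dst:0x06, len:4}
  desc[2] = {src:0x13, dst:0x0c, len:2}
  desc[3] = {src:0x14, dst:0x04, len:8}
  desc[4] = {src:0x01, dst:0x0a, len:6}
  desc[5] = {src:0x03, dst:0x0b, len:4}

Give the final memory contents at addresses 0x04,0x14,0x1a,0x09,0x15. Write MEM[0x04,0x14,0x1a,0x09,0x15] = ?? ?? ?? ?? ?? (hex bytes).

  after D0: wrote 6B at 0x13 = 69e996c059c6
  after D1: wrote 4B at 0x06 = 69e996c0
  after D2: wrote 2B at 0x0c = 69e9
  after D3: wrote 8B at 0x04 = e996c059c67bd198
  after D4: wrote 6B at 0x0a = c4e6d8e996c0
  after D5: wrote 4B at 0x0b = d8e996c0
query mem[0x04]=0xe9, mem[0x14]=0xe9, mem[0x1a]=0xd1, mem[0x09]=0x7b, mem[0x15]=0x96

MEM[0x04,0x14,0x1a,0x09,0x15] = e9 e9 d1 7b 96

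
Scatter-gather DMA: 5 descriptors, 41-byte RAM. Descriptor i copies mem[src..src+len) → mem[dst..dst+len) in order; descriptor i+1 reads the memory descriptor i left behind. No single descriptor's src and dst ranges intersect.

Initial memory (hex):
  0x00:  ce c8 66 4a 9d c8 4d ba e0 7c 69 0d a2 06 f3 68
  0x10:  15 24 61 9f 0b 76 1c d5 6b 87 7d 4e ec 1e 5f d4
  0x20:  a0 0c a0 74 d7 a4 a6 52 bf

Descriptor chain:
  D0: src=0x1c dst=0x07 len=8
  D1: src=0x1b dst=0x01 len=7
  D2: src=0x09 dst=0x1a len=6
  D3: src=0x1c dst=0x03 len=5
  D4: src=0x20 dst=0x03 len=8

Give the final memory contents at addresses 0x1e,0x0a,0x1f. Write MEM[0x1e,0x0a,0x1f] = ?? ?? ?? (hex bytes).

#0 dst[0x07+8] := {0xec,0x1e,0x5f,0xd4,0xa0,0x0c,0xa0,0x74}
#1 dst[0x01+7] := {0x4e,0xec,0x1e,0x5f,0xd4,0xa0,0x0c}
#2 dst[0x1a+6] := {0x5f,0xd4,0xa0,0x0c,0xa0,0x74}
#3 dst[0x03+5] := {0xa0,0x0c,0xa0,0x74,0xa0}
#4 dst[0x03+8] := {0xa0,0x0c,0xa0,0x74,0xd7,0xa4,0xa6,0x52}
query mem[0x1e]=0xa0, mem[0x0a]=0x52, mem[0x1f]=0x74

MEM[0x1e,0x0a,0x1f] = a0 52 74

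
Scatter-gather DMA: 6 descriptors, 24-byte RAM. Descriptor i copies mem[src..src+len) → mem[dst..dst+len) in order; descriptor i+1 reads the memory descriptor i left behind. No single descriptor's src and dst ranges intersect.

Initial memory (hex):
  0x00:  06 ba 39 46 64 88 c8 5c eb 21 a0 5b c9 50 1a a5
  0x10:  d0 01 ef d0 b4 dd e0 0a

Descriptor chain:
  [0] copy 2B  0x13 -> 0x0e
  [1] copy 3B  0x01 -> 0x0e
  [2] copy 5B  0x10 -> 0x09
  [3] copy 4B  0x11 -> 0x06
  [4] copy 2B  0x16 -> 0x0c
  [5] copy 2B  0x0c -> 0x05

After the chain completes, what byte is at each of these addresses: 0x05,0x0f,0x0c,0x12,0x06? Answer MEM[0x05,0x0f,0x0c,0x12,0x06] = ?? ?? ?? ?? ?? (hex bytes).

  after D0: wrote 2B at 0x0e = d0b4
  after D1: wrote 3B at 0x0e = ba3946
  after D2: wrote 5B at 0x09 = 4601efd0b4
  after D3: wrote 4B at 0x06 = 01efd0b4
  after D4: wrote 2B at 0x0c = e00a
  after D5: wrote 2B at 0x05 = e00a
query mem[0x05]=0xe0, mem[0x0f]=0x39, mem[0x0c]=0xe0, mem[0x12]=0xef, mem[0x06]=0x0a

MEM[0x05,0x0f,0x0c,0x12,0x06] = e0 39 e0 ef 0a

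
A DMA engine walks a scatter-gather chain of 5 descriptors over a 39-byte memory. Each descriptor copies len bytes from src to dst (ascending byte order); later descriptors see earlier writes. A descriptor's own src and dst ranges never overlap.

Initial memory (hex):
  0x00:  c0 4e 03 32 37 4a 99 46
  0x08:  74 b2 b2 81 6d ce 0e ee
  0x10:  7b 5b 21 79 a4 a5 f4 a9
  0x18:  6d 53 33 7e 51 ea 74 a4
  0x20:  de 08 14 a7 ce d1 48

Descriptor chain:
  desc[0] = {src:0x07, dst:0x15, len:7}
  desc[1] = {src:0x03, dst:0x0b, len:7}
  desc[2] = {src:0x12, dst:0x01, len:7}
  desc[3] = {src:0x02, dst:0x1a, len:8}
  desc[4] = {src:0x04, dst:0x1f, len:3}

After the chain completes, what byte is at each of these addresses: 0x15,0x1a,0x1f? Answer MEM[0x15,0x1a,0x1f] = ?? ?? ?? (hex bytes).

#0 dst[0x15+7] := {0x46,0x74,0xb2,0xb2,0x81,0x6d,0xce}
#1 dst[0x0b+7] := {0x32,0x37,0x4a,0x99,0x46,0x74,0xb2}
#2 dst[0x01+7] := {0x21,0x79,0xa4,0x46,0x74,0xb2,0xb2}
#3 dst[0x1a+8] := {0x79,0xa4,0x46,0x74,0xb2,0xb2,0x74,0xb2}
#4 dst[0x1f+3] := {0x46,0x74,0xb2}
query mem[0x15]=0x46, mem[0x1a]=0x79, mem[0x1f]=0x46

MEM[0x15,0x1a,0x1f] = 46 79 46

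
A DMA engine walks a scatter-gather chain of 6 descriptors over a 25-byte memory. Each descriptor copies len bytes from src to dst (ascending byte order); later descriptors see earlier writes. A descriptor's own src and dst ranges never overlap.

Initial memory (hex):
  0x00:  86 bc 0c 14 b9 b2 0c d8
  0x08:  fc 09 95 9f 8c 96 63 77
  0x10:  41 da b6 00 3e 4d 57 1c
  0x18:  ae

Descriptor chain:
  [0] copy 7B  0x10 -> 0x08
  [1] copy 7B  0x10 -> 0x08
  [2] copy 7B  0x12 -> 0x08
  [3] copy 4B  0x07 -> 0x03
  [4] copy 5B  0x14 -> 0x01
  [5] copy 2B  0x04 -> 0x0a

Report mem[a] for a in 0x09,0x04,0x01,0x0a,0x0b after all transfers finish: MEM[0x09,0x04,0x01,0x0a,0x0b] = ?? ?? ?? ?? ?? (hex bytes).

[0] 0x10->0x08 len=7 : 41 da b6 00 3e 4d 57
[1] 0x10->0x08 len=7 : 41 da b6 00 3e 4d 57
[2] 0x12->0x08 len=7 : b6 00 3e 4d 57 1c ae
[3] 0x07->0x03 len=4 : d8 b6 00 3e
[4] 0x14->0x01 len=5 : 3e 4d 57 1c ae
[5] 0x04->0x0a len=2 : 1c ae
query mem[0x09]=0x00, mem[0x04]=0x1c, mem[0x01]=0x3e, mem[0x0a]=0x1c, mem[0x0b]=0xae

MEM[0x09,0x04,0x01,0x0a,0x0b] = 00 1c 3e 1c ae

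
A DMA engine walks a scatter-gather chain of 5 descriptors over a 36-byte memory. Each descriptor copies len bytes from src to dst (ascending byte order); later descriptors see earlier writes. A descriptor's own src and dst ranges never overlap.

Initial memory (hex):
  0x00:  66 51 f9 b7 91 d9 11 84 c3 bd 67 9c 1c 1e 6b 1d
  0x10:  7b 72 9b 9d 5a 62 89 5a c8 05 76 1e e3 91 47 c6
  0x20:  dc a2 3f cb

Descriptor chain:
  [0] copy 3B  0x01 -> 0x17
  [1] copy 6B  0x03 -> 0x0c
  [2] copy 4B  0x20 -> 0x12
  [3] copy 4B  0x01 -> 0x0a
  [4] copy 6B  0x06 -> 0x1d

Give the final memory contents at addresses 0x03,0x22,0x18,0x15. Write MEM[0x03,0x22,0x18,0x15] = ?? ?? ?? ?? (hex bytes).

D0: mem[0x17..0x19] <- [51 f9 b7]
D1: mem[0x0c..0x11] <- [b7 91 d9 11 84 c3]
D2: mem[0x12..0x15] <- [dc a2 3f cb]
D3: mem[0x0a..0x0d] <- [51 f9 b7 91]
D4: mem[0x1d..0x22] <- [11 84 c3 bd 51 f9]
query mem[0x03]=0xb7, mem[0x22]=0xf9, mem[0x18]=0xf9, mem[0x15]=0xcb

MEM[0x03,0x22,0x18,0x15] = b7 f9 f9 cb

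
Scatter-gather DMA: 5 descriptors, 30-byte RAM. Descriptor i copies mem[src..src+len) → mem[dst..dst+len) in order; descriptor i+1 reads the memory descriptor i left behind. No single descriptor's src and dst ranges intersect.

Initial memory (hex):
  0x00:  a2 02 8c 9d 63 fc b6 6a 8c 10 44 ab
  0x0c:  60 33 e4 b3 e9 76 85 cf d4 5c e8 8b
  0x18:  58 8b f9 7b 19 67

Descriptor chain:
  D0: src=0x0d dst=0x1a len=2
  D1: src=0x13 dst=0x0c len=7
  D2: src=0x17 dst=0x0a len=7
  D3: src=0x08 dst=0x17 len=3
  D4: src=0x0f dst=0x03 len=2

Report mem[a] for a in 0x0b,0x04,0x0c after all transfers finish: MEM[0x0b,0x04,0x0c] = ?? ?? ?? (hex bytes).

  after D0: wrote 2B at 0x1a = 33e4
  after D1: wrote 7B at 0x0c = cfd45ce88b588b
  after D2: wrote 7B at 0x0a = 8b588b33e41967
  after D3: wrote 3B at 0x17 = 8c108b
  after D4: wrote 2B at 0x03 = 1967
query mem[0x0b]=0x58, mem[0x04]=0x67, mem[0x0c]=0x8b

MEM[0x0b,0x04,0x0c] = 58 67 8b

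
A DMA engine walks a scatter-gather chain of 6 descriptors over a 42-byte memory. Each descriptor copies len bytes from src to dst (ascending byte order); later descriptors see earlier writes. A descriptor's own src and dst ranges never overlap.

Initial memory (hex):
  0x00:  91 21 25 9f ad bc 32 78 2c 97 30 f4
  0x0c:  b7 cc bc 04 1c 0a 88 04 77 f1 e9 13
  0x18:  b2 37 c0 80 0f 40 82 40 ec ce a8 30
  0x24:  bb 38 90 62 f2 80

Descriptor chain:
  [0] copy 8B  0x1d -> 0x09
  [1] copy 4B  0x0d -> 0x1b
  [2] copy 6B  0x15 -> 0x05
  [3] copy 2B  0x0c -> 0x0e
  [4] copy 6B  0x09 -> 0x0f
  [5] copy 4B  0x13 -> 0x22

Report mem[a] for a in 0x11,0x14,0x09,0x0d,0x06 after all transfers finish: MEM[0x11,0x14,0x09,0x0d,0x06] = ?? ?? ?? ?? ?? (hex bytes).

[0] 0x1d->0x09 len=8 : 40 82 40 ec ce a8 30 bb
[1] 0x0d->0x1b len=4 : ce a8 30 bb
[2] 0x15->0x05 len=6 : f1 e9 13 b2 37 c0
[3] 0x0c->0x0e len=2 : ec ce
[4] 0x09->0x0f len=6 : 37 c0 40 ec ce ec
[5] 0x13->0x22 len=4 : ce ec f1 e9
query mem[0x11]=0x40, mem[0x14]=0xec, mem[0x09]=0x37, mem[0x0d]=0xce, mem[0x06]=0xe9

MEM[0x11,0x14,0x09,0x0d,0x06] = 40 ec 37 ce e9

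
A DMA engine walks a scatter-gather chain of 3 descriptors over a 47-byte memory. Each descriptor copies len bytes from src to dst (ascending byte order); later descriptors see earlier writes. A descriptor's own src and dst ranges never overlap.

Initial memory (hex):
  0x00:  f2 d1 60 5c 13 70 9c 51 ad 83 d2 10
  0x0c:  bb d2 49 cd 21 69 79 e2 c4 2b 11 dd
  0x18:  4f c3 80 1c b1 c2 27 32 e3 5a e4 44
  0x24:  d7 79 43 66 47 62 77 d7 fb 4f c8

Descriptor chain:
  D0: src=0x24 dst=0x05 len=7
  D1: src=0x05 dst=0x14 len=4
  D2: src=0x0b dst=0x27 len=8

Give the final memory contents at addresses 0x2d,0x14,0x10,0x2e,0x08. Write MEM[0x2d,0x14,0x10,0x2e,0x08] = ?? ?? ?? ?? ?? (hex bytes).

[0] 0x24->0x05 len=7 : d7 79 43 66 47 62 77
[1] 0x05->0x14 len=4 : d7 79 43 66
[2] 0x0b->0x27 len=8 : 77 bb d2 49 cd 21 69 79
query mem[0x2d]=0x69, mem[0x14]=0xd7, mem[0x10]=0x21, mem[0x2e]=0x79, mem[0x08]=0x66

MEM[0x2d,0x14,0x10,0x2e,0x08] = 69 d7 21 79 66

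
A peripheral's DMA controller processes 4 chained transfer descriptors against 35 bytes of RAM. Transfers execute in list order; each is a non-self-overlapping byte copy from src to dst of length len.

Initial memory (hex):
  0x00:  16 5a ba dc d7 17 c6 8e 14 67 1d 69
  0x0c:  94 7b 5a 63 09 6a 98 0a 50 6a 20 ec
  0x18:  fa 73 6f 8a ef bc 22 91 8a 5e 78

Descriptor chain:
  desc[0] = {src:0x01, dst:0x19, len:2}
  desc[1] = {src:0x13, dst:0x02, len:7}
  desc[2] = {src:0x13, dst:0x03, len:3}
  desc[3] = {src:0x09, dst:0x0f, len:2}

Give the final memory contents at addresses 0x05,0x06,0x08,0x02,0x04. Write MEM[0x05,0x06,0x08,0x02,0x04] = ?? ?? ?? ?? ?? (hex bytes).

MEM[0x05,0x06,0x08,0x02,0x04] = 6a ec 5a 0a 50

#0 dst[0x19+2] := {0x5a,0xba}
#1 dst[0x02+7] := {0x0a,0x50,0x6a,0x20,0xec,0xfa,0x5a}
#2 dst[0x03+3] := {0x0a,0x50,0x6a}
#3 dst[0x0f+2] := {0x67,0x1d}
query mem[0x05]=0x6a, mem[0x06]=0xec, mem[0x08]=0x5a, mem[0x02]=0x0a, mem[0x04]=0x50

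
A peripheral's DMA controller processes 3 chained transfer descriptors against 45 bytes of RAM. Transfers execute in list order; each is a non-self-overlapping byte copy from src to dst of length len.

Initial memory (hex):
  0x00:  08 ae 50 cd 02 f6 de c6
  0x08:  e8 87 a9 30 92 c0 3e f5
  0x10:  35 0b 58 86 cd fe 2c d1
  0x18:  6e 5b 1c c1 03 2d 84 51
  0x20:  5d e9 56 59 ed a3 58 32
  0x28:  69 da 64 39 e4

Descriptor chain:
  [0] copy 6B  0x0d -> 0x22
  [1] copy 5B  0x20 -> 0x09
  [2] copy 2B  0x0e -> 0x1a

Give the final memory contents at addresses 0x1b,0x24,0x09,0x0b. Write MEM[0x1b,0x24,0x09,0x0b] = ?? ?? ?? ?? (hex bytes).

MEM[0x1b,0x24,0x09,0x0b] = f5 f5 5d c0

  after D0: wrote 6B at 0x22 = c03ef5350b58
  after D1: wrote 5B at 0x09 = 5de9c03ef5
  after D2: wrote 2B at 0x1a = 3ef5
query mem[0x1b]=0xf5, mem[0x24]=0xf5, mem[0x09]=0x5d, mem[0x0b]=0xc0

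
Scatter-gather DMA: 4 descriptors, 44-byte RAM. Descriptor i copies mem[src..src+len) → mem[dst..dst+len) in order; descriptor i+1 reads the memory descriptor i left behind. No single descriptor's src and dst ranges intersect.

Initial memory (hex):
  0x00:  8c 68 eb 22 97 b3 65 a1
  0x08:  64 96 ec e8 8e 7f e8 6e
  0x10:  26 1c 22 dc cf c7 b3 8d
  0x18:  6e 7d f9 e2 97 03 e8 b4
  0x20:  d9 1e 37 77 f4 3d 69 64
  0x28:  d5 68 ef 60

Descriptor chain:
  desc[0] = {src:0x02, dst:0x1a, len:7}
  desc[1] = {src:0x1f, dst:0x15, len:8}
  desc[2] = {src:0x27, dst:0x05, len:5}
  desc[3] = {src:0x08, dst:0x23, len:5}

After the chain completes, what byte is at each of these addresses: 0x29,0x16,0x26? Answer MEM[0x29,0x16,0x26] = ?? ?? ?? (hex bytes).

MEM[0x29,0x16,0x26] = 68 64 e8

[0] 0x02->0x1a len=7 : eb 22 97 b3 65 a1 64
[1] 0x1f->0x15 len=8 : a1 64 1e 37 77 f4 3d 69
[2] 0x27->0x05 len=5 : 64 d5 68 ef 60
[3] 0x08->0x23 len=5 : ef 60 ec e8 8e
query mem[0x29]=0x68, mem[0x16]=0x64, mem[0x26]=0xe8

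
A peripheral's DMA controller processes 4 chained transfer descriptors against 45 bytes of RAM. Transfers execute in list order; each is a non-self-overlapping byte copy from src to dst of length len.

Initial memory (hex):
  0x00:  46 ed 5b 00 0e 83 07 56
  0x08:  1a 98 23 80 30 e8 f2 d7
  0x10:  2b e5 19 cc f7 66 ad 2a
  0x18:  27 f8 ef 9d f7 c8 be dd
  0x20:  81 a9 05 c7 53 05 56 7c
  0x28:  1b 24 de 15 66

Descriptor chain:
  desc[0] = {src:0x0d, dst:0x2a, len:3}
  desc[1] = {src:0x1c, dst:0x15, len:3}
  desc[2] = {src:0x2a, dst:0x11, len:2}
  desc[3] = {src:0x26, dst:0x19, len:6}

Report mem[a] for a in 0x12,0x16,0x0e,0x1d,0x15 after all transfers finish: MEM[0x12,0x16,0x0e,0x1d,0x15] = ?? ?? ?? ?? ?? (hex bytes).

MEM[0x12,0x16,0x0e,0x1d,0x15] = f2 c8 f2 e8 f7

  after D0: wrote 3B at 0x2a = e8f2d7
  after D1: wrote 3B at 0x15 = f7c8be
  after D2: wrote 2B at 0x11 = e8f2
  after D3: wrote 6B at 0x19 = 567c1b24e8f2
query mem[0x12]=0xf2, mem[0x16]=0xc8, mem[0x0e]=0xf2, mem[0x1d]=0xe8, mem[0x15]=0xf7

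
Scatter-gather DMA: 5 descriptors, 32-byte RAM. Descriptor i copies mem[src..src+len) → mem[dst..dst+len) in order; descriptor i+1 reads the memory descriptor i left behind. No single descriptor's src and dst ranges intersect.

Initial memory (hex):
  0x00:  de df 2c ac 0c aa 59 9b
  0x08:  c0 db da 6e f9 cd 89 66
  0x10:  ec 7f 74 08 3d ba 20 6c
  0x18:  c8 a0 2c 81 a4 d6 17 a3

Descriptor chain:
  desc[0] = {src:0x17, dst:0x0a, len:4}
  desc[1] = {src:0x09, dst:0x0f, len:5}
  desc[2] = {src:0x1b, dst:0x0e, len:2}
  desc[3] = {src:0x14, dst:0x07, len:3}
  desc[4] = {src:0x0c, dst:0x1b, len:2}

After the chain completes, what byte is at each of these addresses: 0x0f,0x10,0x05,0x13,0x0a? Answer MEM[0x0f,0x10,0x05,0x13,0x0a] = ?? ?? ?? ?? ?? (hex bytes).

MEM[0x0f,0x10,0x05,0x13,0x0a] = a4 6c aa 2c 6c

D0: mem[0x0a..0x0d] <- [6c c8 a0 2c]
D1: mem[0x0f..0x13] <- [db 6c c8 a0 2c]
D2: mem[0x0e..0x0f] <- [81 a4]
D3: mem[0x07..0x09] <- [3d ba 20]
D4: mem[0x1b..0x1c] <- [a0 2c]
query mem[0x0f]=0xa4, mem[0x10]=0x6c, mem[0x05]=0xaa, mem[0x13]=0x2c, mem[0x0a]=0x6c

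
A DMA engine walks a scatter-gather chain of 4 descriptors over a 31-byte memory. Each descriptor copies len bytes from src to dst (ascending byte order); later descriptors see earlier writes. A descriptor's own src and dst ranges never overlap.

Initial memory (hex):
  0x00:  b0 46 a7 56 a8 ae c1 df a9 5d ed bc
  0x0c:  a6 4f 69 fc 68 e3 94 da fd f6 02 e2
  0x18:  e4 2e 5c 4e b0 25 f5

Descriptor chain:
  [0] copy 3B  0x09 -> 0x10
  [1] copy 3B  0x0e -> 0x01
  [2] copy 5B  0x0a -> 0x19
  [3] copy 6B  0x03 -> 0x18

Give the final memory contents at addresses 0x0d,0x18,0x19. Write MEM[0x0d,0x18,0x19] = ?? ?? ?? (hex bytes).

#0 dst[0x10+3] := {0x5d,0xed,0xbc}
#1 dst[0x01+3] := {0x69,0xfc,0x5d}
#2 dst[0x19+5] := {0xed,0xbc,0xa6,0x4f,0x69}
#3 dst[0x18+6] := {0x5d,0xa8,0xae,0xc1,0xdf,0xa9}
query mem[0x0d]=0x4f, mem[0x18]=0x5d, mem[0x19]=0xa8

MEM[0x0d,0x18,0x19] = 4f 5d a8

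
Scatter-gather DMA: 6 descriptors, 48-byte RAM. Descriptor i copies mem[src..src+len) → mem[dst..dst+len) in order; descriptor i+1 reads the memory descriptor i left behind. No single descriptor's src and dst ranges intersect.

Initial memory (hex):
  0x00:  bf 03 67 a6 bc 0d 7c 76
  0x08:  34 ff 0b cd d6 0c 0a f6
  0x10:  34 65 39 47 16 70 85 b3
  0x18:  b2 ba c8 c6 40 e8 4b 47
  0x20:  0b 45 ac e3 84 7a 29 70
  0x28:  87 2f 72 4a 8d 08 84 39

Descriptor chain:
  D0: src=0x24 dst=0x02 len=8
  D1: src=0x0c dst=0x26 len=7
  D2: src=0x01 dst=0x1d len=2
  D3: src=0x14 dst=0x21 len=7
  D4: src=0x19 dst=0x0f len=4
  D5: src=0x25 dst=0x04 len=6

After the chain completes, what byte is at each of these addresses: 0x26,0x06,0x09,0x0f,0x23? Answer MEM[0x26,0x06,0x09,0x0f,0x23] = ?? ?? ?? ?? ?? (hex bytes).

#0 dst[0x02+8] := {0x84,0x7a,0x29,0x70,0x87,0x2f,0x72,0x4a}
#1 dst[0x26+7] := {0xd6,0x0c,0x0a,0xf6,0x34,0x65,0x39}
#2 dst[0x1d+2] := {0x03,0x84}
#3 dst[0x21+7] := {0x16,0x70,0x85,0xb3,0xb2,0xba,0xc8}
#4 dst[0x0f+4] := {0xba,0xc8,0xc6,0x40}
#5 dst[0x04+6] := {0xb2,0xba,0xc8,0x0a,0xf6,0x34}
query mem[0x26]=0xba, mem[0x06]=0xc8, mem[0x09]=0x34, mem[0x0f]=0xba, mem[0x23]=0x85

MEM[0x26,0x06,0x09,0x0f,0x23] = ba c8 34 ba 85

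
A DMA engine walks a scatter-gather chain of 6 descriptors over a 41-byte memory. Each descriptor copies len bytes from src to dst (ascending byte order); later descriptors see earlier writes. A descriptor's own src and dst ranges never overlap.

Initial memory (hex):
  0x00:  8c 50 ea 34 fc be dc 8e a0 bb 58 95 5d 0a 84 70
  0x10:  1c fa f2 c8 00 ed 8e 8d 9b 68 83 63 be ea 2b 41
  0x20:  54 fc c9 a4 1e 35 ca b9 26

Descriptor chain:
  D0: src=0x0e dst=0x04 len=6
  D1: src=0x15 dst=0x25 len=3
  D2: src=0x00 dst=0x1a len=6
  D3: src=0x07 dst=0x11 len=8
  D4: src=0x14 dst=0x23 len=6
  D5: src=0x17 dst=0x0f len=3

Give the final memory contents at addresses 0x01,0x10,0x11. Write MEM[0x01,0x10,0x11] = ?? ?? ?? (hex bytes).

  after D0: wrote 6B at 0x04 = 84701cfaf2c8
  after D1: wrote 3B at 0x25 = ed8e8d
  after D2: wrote 6B at 0x1a = 8c50ea348470
  after D3: wrote 8B at 0x11 = faf2c858955d0a84
  after D4: wrote 6B at 0x23 = 58955d0a8468
  after D5: wrote 3B at 0x0f = 0a8468
query mem[0x01]=0x50, mem[0x10]=0x84, mem[0x11]=0x68

MEM[0x01,0x10,0x11] = 50 84 68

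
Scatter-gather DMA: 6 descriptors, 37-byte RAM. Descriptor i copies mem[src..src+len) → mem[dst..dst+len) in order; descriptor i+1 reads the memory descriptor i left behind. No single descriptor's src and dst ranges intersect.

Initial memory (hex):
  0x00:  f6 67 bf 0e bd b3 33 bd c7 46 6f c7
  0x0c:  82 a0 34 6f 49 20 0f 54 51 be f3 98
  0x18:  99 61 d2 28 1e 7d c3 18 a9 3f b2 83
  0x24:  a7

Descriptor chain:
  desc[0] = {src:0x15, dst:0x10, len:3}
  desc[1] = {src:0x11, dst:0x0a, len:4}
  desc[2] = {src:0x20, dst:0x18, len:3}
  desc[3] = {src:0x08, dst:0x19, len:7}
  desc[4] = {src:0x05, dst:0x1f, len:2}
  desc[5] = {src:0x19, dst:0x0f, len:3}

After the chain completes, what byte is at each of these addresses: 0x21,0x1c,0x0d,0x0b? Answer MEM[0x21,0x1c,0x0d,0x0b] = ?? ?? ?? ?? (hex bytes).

D0: mem[0x10..0x12] <- [be f3 98]
D1: mem[0x0a..0x0d] <- [f3 98 54 51]
D2: mem[0x18..0x1a] <- [a9 3f b2]
D3: mem[0x19..0x1f] <- [c7 46 f3 98 54 51 34]
D4: mem[0x1f..0x20] <- [b3 33]
D5: mem[0x0f..0x11] <- [c7 46 f3]
query mem[0x21]=0x3f, mem[0x1c]=0x98, mem[0x0d]=0x51, mem[0x0b]=0x98

MEM[0x21,0x1c,0x0d,0x0b] = 3f 98 51 98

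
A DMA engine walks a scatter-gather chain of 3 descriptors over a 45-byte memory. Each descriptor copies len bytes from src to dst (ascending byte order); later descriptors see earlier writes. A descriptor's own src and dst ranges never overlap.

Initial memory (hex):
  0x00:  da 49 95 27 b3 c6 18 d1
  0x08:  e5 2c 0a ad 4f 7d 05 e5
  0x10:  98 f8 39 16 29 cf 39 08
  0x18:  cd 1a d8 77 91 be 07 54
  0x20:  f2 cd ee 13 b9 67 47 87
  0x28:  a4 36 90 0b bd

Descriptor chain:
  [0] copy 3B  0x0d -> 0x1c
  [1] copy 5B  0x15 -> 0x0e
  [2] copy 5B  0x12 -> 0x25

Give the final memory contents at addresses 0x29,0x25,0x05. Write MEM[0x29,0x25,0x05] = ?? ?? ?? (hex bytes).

MEM[0x29,0x25,0x05] = 39 1a c6

[0] 0x0d->0x1c len=3 : 7d 05 e5
[1] 0x15->0x0e len=5 : cf 39 08 cd 1a
[2] 0x12->0x25 len=5 : 1a 16 29 cf 39
query mem[0x29]=0x39, mem[0x25]=0x1a, mem[0x05]=0xc6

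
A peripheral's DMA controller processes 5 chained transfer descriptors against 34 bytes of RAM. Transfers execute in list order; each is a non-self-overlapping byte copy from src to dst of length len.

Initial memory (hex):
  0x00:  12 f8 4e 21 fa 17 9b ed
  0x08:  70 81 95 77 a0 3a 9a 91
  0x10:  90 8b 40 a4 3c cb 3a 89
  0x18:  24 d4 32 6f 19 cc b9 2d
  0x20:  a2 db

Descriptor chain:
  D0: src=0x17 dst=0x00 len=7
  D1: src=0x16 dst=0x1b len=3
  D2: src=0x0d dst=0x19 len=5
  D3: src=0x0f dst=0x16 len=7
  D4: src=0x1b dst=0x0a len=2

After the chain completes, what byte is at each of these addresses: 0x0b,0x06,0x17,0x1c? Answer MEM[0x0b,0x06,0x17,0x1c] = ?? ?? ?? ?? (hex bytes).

[0] 0x17->0x00 len=7 : 89 24 d4 32 6f 19 cc
[1] 0x16->0x1b len=3 : 3a 89 24
[2] 0x0d->0x19 len=5 : 3a 9a 91 90 8b
[3] 0x0f->0x16 len=7 : 91 90 8b 40 a4 3c cb
[4] 0x1b->0x0a len=2 : 3c cb
query mem[0x0b]=0xcb, mem[0x06]=0xcc, mem[0x17]=0x90, mem[0x1c]=0xcb

MEM[0x0b,0x06,0x17,0x1c] = cb cc 90 cb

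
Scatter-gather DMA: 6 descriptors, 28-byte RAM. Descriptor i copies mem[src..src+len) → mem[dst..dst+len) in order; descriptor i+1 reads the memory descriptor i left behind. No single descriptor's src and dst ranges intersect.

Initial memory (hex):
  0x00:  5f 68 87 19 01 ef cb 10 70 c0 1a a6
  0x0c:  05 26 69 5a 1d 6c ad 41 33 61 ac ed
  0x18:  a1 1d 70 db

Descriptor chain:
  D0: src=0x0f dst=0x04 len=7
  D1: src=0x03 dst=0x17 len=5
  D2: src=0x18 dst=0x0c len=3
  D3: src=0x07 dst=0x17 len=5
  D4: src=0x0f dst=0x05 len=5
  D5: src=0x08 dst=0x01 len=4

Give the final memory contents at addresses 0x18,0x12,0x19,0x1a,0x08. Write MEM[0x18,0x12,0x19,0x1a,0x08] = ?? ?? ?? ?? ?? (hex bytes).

MEM[0x18,0x12,0x19,0x1a,0x08] = 41 ad 33 61 ad

D0: mem[0x04..0x0a] <- [5a 1d 6c ad 41 33 61]
D1: mem[0x17..0x1b] <- [19 5a 1d 6c ad]
D2: mem[0x0c..0x0e] <- [5a 1d 6c]
D3: mem[0x17..0x1b] <- [ad 41 33 61 a6]
D4: mem[0x05..0x09] <- [5a 1d 6c ad 41]
D5: mem[0x01..0x04] <- [ad 41 61 a6]
query mem[0x18]=0x41, mem[0x12]=0xad, mem[0x19]=0x33, mem[0x1a]=0x61, mem[0x08]=0xad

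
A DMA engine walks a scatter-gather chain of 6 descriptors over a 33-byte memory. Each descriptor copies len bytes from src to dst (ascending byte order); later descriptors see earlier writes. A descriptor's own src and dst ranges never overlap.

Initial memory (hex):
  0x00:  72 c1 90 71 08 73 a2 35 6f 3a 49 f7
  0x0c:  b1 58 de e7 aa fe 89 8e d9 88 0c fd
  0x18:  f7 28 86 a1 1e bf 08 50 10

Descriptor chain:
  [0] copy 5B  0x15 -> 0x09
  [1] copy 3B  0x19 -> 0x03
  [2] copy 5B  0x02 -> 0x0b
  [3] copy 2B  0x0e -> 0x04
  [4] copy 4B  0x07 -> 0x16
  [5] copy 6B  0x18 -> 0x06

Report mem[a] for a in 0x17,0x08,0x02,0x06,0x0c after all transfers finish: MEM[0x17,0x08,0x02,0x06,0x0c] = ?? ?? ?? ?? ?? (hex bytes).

MEM[0x17,0x08,0x02,0x06,0x0c] = 6f 86 90 88 28

D0: mem[0x09..0x0d] <- [88 0c fd f7 28]
D1: mem[0x03..0x05] <- [28 86 a1]
D2: mem[0x0b..0x0f] <- [90 28 86 a1 a2]
D3: mem[0x04..0x05] <- [a1 a2]
D4: mem[0x16..0x19] <- [35 6f 88 0c]
D5: mem[0x06..0x0b] <- [88 0c 86 a1 1e bf]
query mem[0x17]=0x6f, mem[0x08]=0x86, mem[0x02]=0x90, mem[0x06]=0x88, mem[0x0c]=0x28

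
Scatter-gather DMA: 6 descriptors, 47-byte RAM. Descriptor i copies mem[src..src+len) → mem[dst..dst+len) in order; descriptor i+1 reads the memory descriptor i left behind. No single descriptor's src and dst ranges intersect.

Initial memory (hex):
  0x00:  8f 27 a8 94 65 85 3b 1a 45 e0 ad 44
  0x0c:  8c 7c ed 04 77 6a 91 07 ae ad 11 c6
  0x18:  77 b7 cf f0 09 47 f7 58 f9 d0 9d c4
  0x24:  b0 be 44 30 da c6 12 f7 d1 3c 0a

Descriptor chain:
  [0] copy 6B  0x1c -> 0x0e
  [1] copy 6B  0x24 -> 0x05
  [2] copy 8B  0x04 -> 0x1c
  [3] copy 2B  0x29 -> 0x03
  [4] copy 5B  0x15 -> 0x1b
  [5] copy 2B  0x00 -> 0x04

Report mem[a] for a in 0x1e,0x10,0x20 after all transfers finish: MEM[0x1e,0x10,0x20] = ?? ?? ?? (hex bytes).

MEM[0x1e,0x10,0x20] = 77 f7 30

#0 dst[0x0e+6] := {0x09,0x47,0xf7,0x58,0xf9,0xd0}
#1 dst[0x05+6] := {0xb0,0xbe,0x44,0x30,0xda,0xc6}
#2 dst[0x1c+8] := {0x65,0xb0,0xbe,0x44,0x30,0xda,0xc6,0x44}
#3 dst[0x03+2] := {0xc6,0x12}
#4 dst[0x1b+5] := {0xad,0x11,0xc6,0x77,0xb7}
#5 dst[0x04+2] := {0x8f,0x27}
query mem[0x1e]=0x77, mem[0x10]=0xf7, mem[0x20]=0x30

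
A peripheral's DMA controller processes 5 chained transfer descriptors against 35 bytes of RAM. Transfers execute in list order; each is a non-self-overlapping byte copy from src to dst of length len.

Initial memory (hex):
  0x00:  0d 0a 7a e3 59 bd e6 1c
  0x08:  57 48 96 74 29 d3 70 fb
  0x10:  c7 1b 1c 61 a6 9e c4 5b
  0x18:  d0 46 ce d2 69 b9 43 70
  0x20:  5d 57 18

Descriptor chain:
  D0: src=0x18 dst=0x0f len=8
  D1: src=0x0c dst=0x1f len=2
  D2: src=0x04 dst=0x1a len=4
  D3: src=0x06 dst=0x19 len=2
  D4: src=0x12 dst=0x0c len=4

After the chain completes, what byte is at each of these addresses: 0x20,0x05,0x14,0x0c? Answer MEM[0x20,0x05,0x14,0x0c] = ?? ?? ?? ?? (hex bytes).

#0 dst[0x0f+8] := {0xd0,0x46,0xce,0xd2,0x69,0xb9,0x43,0x70}
#1 dst[0x1f+2] := {0x29,0xd3}
#2 dst[0x1a+4] := {0x59,0xbd,0xe6,0x1c}
#3 dst[0x19+2] := {0xe6,0x1c}
#4 dst[0x0c+4] := {0xd2,0x69,0xb9,0x43}
query mem[0x20]=0xd3, mem[0x05]=0xbd, mem[0x14]=0xb9, mem[0x0c]=0xd2

MEM[0x20,0x05,0x14,0x0c] = d3 bd b9 d2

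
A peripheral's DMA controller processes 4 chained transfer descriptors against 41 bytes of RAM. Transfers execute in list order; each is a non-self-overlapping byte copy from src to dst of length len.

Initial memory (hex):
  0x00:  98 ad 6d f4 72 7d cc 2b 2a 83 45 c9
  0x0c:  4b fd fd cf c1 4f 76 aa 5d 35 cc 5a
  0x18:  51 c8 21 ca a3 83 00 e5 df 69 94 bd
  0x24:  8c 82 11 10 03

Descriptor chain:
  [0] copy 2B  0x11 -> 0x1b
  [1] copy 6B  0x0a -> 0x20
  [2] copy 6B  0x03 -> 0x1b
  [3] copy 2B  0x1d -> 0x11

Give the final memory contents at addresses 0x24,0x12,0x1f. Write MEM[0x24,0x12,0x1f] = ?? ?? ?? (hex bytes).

#0 dst[0x1b+2] := {0x4f,0x76}
#1 dst[0x20+6] := {0x45,0xc9,0x4b,0xfd,0xfd,0xcf}
#2 dst[0x1b+6] := {0xf4,0x72,0x7d,0xcc,0x2b,0x2a}
#3 dst[0x11+2] := {0x7d,0xcc}
query mem[0x24]=0xfd, mem[0x12]=0xcc, mem[0x1f]=0x2b

MEM[0x24,0x12,0x1f] = fd cc 2b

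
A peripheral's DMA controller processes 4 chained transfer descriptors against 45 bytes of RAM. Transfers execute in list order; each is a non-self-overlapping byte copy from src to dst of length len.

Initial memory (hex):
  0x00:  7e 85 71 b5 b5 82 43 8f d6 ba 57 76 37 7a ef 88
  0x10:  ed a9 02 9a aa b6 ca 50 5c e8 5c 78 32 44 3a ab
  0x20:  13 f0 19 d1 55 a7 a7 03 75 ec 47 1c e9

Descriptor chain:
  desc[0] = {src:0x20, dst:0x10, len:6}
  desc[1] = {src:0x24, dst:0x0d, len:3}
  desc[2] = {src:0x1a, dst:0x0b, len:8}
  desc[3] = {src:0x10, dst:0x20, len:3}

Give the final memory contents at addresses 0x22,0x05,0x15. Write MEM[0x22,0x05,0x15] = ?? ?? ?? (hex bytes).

[0] 0x20->0x10 len=6 : 13 f0 19 d1 55 a7
[1] 0x24->0x0d len=3 : 55 a7 a7
[2] 0x1a->0x0b len=8 : 5c 78 32 44 3a ab 13 f0
[3] 0x10->0x20 len=3 : ab 13 f0
query mem[0x22]=0xf0, mem[0x05]=0x82, mem[0x15]=0xa7

MEM[0x22,0x05,0x15] = f0 82 a7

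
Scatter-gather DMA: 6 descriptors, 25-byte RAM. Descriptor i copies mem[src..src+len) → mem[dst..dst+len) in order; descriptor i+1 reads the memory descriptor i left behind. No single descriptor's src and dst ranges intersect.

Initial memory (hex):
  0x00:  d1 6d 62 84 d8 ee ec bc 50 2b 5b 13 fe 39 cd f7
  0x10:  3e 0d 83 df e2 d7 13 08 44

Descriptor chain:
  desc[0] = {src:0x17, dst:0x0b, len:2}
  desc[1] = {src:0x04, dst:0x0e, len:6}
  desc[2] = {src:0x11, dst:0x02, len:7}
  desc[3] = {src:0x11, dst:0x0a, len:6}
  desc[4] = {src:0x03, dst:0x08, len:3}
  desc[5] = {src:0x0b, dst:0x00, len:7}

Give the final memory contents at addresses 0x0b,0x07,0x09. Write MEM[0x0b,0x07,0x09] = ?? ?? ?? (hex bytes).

D0: mem[0x0b..0x0c] <- [08 44]
D1: mem[0x0e..0x13] <- [d8 ee ec bc 50 2b]
D2: mem[0x02..0x08] <- [bc 50 2b e2 d7 13 08]
D3: mem[0x0a..0x0f] <- [bc 50 2b e2 d7 13]
D4: mem[0x08..0x0a] <- [50 2b e2]
D5: mem[0x00..0x06] <- [50 2b e2 d7 13 ec bc]
query mem[0x0b]=0x50, mem[0x07]=0x13, mem[0x09]=0x2b

MEM[0x0b,0x07,0x09] = 50 13 2b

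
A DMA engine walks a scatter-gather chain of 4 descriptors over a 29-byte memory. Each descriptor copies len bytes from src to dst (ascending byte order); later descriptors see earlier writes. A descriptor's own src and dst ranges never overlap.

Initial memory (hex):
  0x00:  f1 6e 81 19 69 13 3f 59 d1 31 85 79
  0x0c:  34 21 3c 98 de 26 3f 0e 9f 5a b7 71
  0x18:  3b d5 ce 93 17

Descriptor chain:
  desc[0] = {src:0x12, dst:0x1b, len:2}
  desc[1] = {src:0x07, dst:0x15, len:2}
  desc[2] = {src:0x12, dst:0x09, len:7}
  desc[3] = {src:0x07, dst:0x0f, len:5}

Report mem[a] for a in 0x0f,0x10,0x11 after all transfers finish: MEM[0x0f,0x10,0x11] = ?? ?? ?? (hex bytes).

[0] 0x12->0x1b len=2 : 3f 0e
[1] 0x07->0x15 len=2 : 59 d1
[2] 0x12->0x09 len=7 : 3f 0e 9f 59 d1 71 3b
[3] 0x07->0x0f len=5 : 59 d1 3f 0e 9f
query mem[0x0f]=0x59, mem[0x10]=0xd1, mem[0x11]=0x3f

MEM[0x0f,0x10,0x11] = 59 d1 3f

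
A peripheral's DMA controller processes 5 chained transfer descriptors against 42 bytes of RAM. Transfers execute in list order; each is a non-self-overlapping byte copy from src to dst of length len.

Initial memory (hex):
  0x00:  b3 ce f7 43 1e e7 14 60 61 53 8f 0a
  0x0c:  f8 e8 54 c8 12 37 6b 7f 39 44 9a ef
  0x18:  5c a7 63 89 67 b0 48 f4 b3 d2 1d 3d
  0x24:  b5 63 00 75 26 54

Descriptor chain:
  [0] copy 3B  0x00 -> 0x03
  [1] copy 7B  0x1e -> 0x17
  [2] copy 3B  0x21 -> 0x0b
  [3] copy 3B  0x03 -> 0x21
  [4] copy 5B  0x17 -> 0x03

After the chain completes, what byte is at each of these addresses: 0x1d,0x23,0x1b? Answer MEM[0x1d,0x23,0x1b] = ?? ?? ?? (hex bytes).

MEM[0x1d,0x23,0x1b] = b5 f7 1d

[0] 0x00->0x03 len=3 : b3 ce f7
[1] 0x1e->0x17 len=7 : 48 f4 b3 d2 1d 3d b5
[2] 0x21->0x0b len=3 : d2 1d 3d
[3] 0x03->0x21 len=3 : b3 ce f7
[4] 0x17->0x03 len=5 : 48 f4 b3 d2 1d
query mem[0x1d]=0xb5, mem[0x23]=0xf7, mem[0x1b]=0x1d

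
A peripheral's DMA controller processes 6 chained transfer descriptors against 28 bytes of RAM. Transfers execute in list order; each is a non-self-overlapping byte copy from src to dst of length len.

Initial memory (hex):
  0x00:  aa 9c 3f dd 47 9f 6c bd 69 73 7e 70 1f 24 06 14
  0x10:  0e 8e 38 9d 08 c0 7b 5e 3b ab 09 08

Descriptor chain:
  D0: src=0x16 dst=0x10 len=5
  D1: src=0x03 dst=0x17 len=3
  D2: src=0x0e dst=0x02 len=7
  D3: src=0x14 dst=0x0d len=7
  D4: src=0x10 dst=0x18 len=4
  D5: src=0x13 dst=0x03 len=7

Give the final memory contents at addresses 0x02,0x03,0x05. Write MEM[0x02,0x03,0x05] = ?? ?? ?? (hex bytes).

[0] 0x16->0x10 len=5 : 7b 5e 3b ab 09
[1] 0x03->0x17 len=3 : dd 47 9f
[2] 0x0e->0x02 len=7 : 06 14 7b 5e 3b ab 09
[3] 0x14->0x0d len=7 : 09 c0 7b dd 47 9f 09
[4] 0x10->0x18 len=4 : dd 47 9f 09
[5] 0x13->0x03 len=7 : 09 09 c0 7b dd dd 47
query mem[0x02]=0x06, mem[0x03]=0x09, mem[0x05]=0xc0

MEM[0x02,0x03,0x05] = 06 09 c0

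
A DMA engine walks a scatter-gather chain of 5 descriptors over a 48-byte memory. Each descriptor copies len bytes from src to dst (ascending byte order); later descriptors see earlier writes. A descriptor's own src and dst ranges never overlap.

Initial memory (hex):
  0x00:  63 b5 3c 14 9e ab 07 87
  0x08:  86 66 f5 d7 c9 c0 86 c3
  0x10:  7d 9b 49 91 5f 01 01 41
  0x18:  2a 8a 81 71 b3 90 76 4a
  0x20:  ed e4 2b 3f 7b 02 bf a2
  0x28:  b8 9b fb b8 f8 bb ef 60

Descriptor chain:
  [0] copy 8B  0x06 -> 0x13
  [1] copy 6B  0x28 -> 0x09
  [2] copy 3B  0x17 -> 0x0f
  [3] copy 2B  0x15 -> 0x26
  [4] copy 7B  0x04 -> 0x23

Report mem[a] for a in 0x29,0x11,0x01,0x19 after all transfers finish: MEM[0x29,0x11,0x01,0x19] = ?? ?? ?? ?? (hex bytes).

D0: mem[0x13..0x1a] <- [07 87 86 66 f5 d7 c9 c0]
D1: mem[0x09..0x0e] <- [b8 9b fb b8 f8 bb]
D2: mem[0x0f..0x11] <- [f5 d7 c9]
D3: mem[0x26..0x27] <- [86 66]
D4: mem[0x23..0x29] <- [9e ab 07 87 86 b8 9b]
query mem[0x29]=0x9b, mem[0x11]=0xc9, mem[0x01]=0xb5, mem[0x19]=0xc9

MEM[0x29,0x11,0x01,0x19] = 9b c9 b5 c9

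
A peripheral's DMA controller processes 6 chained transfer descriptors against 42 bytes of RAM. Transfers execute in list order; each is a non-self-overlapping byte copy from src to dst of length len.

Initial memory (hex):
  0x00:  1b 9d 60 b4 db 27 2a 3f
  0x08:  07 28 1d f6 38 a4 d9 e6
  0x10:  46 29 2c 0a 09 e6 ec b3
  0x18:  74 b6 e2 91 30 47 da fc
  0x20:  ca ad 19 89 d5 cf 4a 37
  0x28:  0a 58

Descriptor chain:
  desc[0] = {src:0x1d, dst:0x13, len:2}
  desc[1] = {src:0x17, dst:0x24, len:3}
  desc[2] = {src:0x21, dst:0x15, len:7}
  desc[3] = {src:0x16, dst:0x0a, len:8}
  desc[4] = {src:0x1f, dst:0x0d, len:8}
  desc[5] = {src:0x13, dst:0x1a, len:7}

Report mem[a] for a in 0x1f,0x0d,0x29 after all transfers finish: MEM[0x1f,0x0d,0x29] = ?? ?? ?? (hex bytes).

MEM[0x1f,0x0d,0x29] = b3 fc 58

#0 dst[0x13+2] := {0x47,0xda}
#1 dst[0x24+3] := {0xb3,0x74,0xb6}
#2 dst[0x15+7] := {0xad,0x19,0x89,0xb3,0x74,0xb6,0x37}
#3 dst[0x0a+8] := {0x19,0x89,0xb3,0x74,0xb6,0x37,0x30,0x47}
#4 dst[0x0d+8] := {0xfc,0xca,0xad,0x19,0x89,0xb3,0x74,0xb6}
#5 dst[0x1a+7] := {0x74,0xb6,0xad,0x19,0x89,0xb3,0x74}
query mem[0x1f]=0xb3, mem[0x0d]=0xfc, mem[0x29]=0x58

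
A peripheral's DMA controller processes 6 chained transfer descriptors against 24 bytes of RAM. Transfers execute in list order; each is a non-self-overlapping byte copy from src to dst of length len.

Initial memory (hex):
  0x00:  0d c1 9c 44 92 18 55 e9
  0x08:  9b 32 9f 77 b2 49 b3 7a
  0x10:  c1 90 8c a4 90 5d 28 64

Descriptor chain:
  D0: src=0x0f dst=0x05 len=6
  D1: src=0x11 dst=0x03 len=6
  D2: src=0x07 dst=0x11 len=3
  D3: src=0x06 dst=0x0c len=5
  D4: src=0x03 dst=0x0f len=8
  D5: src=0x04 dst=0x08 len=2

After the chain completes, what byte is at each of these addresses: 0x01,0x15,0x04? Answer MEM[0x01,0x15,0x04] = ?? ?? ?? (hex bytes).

MEM[0x01,0x15,0x04] = c1 a4 8c

D0: mem[0x05..0x0a] <- [7a c1 90 8c a4 90]
D1: mem[0x03..0x08] <- [90 8c a4 90 5d 28]
D2: mem[0x11..0x13] <- [5d 28 a4]
D3: mem[0x0c..0x10] <- [90 5d 28 a4 90]
D4: mem[0x0f..0x16] <- [90 8c a4 90 5d 28 a4 90]
D5: mem[0x08..0x09] <- [8c a4]
query mem[0x01]=0xc1, mem[0x15]=0xa4, mem[0x04]=0x8c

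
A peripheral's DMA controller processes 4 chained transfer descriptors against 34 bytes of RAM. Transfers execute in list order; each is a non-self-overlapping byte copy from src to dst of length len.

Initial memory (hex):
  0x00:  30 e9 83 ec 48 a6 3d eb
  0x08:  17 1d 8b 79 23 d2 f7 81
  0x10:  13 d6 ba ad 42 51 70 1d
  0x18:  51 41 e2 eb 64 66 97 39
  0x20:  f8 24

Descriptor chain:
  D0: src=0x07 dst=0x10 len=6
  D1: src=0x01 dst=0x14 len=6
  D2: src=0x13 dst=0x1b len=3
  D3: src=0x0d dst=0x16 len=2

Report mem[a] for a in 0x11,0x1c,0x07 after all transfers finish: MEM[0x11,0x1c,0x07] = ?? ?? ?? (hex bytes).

MEM[0x11,0x1c,0x07] = 17 e9 eb

#0 dst[0x10+6] := {0xeb,0x17,0x1d,0x8b,0x79,0x23}
#1 dst[0x14+6] := {0xe9,0x83,0xec,0x48,0xa6,0x3d}
#2 dst[0x1b+3] := {0x8b,0xe9,0x83}
#3 dst[0x16+2] := {0xd2,0xf7}
query mem[0x11]=0x17, mem[0x1c]=0xe9, mem[0x07]=0xeb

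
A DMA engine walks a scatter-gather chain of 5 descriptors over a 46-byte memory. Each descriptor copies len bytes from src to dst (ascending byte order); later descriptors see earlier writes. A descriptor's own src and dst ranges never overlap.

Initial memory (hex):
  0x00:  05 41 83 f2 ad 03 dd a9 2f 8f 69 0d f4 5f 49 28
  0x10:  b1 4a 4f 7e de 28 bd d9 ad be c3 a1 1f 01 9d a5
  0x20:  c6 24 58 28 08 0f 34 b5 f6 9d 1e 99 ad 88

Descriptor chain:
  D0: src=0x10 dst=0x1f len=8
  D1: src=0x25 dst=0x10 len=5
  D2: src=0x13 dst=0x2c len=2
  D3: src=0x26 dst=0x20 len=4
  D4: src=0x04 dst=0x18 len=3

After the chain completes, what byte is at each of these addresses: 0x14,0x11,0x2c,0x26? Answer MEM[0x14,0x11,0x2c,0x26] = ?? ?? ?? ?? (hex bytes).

MEM[0x14,0x11,0x2c,0x26] = 9d d9 f6 d9

#0 dst[0x1f+8] := {0xb1,0x4a,0x4f,0x7e,0xde,0x28,0xbd,0xd9}
#1 dst[0x10+5] := {0xbd,0xd9,0xb5,0xf6,0x9d}
#2 dst[0x2c+2] := {0xf6,0x9d}
#3 dst[0x20+4] := {0xd9,0xb5,0xf6,0x9d}
#4 dst[0x18+3] := {0xad,0x03,0xdd}
query mem[0x14]=0x9d, mem[0x11]=0xd9, mem[0x2c]=0xf6, mem[0x26]=0xd9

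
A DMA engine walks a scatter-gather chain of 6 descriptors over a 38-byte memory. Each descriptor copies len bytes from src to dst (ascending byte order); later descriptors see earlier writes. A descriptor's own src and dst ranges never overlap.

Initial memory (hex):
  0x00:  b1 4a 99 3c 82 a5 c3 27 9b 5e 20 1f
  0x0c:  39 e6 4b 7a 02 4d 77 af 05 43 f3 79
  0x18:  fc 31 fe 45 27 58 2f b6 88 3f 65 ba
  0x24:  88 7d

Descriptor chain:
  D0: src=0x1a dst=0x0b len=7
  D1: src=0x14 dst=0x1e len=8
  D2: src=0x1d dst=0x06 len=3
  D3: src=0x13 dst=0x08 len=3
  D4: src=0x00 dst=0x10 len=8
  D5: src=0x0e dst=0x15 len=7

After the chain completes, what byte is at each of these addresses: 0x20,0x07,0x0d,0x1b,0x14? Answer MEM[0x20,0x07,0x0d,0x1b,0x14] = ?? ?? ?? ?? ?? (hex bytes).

#0 dst[0x0b+7] := {0xfe,0x45,0x27,0x58,0x2f,0xb6,0x88}
#1 dst[0x1e+8] := {0x05,0x43,0xf3,0x79,0xfc,0x31,0xfe,0x45}
#2 dst[0x06+3] := {0x58,0x05,0x43}
#3 dst[0x08+3] := {0xaf,0x05,0x43}
#4 dst[0x10+8] := {0xb1,0x4a,0x99,0x3c,0x82,0xa5,0x58,0x05}
#5 dst[0x15+7] := {0x58,0x2f,0xb1,0x4a,0x99,0x3c,0x82}
query mem[0x20]=0xf3, mem[0x07]=0x05, mem[0x0d]=0x27, mem[0x1b]=0x82, mem[0x14]=0x82

MEM[0x20,0x07,0x0d,0x1b,0x14] = f3 05 27 82 82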